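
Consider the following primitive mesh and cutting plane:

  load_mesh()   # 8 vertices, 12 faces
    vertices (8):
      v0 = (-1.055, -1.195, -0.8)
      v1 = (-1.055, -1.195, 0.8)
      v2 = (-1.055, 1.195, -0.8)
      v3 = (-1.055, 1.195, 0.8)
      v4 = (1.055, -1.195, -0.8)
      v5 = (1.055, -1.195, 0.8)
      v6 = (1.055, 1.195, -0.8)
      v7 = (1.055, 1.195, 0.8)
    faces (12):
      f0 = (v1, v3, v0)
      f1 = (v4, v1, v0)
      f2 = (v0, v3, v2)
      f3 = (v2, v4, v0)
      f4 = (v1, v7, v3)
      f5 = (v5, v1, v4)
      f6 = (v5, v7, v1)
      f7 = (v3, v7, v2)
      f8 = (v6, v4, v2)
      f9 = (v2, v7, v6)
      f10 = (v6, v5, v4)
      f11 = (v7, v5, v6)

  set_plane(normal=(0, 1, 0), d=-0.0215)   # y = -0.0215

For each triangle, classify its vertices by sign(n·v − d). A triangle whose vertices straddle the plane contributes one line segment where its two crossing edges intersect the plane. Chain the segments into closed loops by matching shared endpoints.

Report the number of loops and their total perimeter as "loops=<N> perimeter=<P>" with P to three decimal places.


loops=1 perimeter=7.420

Straddling triangles (8 of 12):
  (v1,v3,v0) [-+-] → (-1.055, -0.0215, 0.8)–(-1.055, -0.0215, -0.0143933)  len=0.8144
  (v0,v3,v2) [-++] → (-1.055, -0.0215, -0.0143933)–(-1.055, -0.0215, -0.8)  len=0.7856
  (v2,v4,v0) [+--] → (0.0189812, -0.0215, -0.8)–(-1.055, -0.0215, -0.8)  len=1.0740
  (v1,v7,v3) [-++] → (-0.0189812, -0.0215, 0.8)–(-1.055, -0.0215, 0.8)  len=1.0360
  (v5,v7,v1) [-+-] → (1.055, -0.0215, 0.8)–(-0.0189812, -0.0215, 0.8)  len=1.0740
  (v6,v4,v2) [+-+] → (1.055, -0.0215, -0.8)–(0.0189812, -0.0215, -0.8)  len=1.0360
  (v6,v5,v4) [+--] → (1.055, -0.0215, 0.0143933)–(1.055, -0.0215, -0.8)  len=0.8144
  (v7,v5,v6) [+-+] → (1.055, -0.0215, 0.8)–(1.055, -0.0215, 0.0143933)  len=0.7856

Chained into 1 loop(s):
  loop 1: 8 segments, perimeter = 7.4200
Total perimeter = 7.420


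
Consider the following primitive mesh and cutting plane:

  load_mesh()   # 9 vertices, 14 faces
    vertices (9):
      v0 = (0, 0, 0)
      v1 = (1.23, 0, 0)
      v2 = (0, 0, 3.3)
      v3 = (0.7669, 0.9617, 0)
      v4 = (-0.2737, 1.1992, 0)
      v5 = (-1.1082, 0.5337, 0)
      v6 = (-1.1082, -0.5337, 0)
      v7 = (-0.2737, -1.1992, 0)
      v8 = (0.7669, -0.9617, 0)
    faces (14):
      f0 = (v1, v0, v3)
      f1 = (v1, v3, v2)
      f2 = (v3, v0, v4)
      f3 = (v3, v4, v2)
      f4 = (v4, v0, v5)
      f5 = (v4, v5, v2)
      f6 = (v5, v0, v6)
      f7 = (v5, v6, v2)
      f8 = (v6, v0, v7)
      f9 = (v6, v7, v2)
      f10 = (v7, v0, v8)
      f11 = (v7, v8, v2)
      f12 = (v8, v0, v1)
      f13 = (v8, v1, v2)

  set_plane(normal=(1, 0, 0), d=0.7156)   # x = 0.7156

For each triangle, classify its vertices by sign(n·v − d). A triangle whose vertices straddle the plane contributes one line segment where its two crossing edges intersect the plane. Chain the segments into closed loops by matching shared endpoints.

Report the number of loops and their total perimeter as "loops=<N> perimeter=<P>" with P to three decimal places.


loops=1 perimeter=5.346

Straddling triangles (8 of 14):
  (v1,v0,v3) [+-+] → (0.7156, 0, 0)–(0.7156, 0.897369, 0)  len=0.8974
  (v1,v3,v2) [++-] → (0.7156, 0.897369, 0.220746)–(0.7156, 0, 1.3801)  len=1.4661
  (v3,v0,v4) [+--] → (0.7156, 0.897369, 0)–(0.7156, 0.973408, 0)  len=0.0760
  (v3,v4,v2) [+--] → (0.7156, 0.973408, 0)–(0.7156, 0.897369, 0.220746)  len=0.2335
  (v7,v0,v8) [--+] → (0.7156, -0.897369, 0)–(0.7156, -0.973408, 0)  len=0.0760
  (v7,v8,v2) [-+-] → (0.7156, -0.973408, 0)–(0.7156, -0.897369, 0.220746)  len=0.2335
  (v8,v0,v1) [+-+] → (0.7156, -0.897369, 0)–(0.7156, 0, 0)  len=0.8974
  (v8,v1,v2) [++-] → (0.7156, 0, 1.3801)–(0.7156, -0.897369, 0.220746)  len=1.4661

Chained into 1 loop(s):
  loop 1: 8 segments, perimeter = 5.3459
Total perimeter = 5.346


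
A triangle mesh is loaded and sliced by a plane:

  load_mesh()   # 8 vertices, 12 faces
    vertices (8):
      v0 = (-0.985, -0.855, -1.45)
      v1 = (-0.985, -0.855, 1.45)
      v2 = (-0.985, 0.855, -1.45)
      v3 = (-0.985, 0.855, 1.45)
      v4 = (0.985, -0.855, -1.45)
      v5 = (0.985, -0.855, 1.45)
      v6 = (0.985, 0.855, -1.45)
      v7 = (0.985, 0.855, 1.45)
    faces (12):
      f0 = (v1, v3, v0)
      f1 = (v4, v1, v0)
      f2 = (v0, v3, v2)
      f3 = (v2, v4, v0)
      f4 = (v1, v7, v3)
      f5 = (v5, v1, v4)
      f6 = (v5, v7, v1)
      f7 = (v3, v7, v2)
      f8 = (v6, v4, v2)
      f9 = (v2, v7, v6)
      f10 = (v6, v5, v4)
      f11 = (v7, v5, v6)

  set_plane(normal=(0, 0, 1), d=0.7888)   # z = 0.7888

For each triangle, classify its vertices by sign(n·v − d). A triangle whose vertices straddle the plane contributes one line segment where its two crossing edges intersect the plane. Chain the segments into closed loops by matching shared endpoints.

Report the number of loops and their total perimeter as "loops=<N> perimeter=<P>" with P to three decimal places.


Straddling triangles (8 of 12):
  (v1,v3,v0) [++-] → (-0.985, 0.46512, 0.7888)–(-0.985, -0.855, 0.7888)  len=1.3201
  (v4,v1,v0) [-+-] → (-0.53584, -0.855, 0.7888)–(-0.985, -0.855, 0.7888)  len=0.4492
  (v0,v3,v2) [-+-] → (-0.985, 0.46512, 0.7888)–(-0.985, 0.855, 0.7888)  len=0.3899
  (v5,v1,v4) [++-] → (-0.53584, -0.855, 0.7888)–(0.985, -0.855, 0.7888)  len=1.5208
  (v3,v7,v2) [++-] → (0.53584, 0.855, 0.7888)–(-0.985, 0.855, 0.7888)  len=1.5208
  (v2,v7,v6) [-+-] → (0.53584, 0.855, 0.7888)–(0.985, 0.855, 0.7888)  len=0.4492
  (v6,v5,v4) [-+-] → (0.985, -0.46512, 0.7888)–(0.985, -0.855, 0.7888)  len=0.3899
  (v7,v5,v6) [++-] → (0.985, -0.46512, 0.7888)–(0.985, 0.855, 0.7888)  len=1.3201

Chained into 1 loop(s):
  loop 1: 8 segments, perimeter = 7.3600
Total perimeter = 7.360

loops=1 perimeter=7.360


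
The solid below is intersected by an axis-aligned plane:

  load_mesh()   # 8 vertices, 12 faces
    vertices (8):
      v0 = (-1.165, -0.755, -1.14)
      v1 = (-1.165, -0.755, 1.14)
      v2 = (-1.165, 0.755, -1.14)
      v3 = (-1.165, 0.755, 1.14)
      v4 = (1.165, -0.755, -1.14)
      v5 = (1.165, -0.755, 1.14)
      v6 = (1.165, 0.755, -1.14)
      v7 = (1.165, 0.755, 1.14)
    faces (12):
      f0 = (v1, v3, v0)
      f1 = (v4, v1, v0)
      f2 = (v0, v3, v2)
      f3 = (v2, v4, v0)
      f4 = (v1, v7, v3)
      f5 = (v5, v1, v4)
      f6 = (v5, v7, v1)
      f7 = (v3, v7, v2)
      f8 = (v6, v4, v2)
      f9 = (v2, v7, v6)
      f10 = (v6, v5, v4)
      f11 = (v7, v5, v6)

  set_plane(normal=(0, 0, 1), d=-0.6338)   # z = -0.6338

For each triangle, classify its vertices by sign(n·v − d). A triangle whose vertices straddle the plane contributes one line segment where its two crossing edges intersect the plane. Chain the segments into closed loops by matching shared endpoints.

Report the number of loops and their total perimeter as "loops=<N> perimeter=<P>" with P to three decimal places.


loops=1 perimeter=7.680

Straddling triangles (8 of 12):
  (v1,v3,v0) [++-] → (-1.165, -0.419754, -0.6338)–(-1.165, -0.755, -0.6338)  len=0.3352
  (v4,v1,v0) [-+-] → (0.647699, -0.755, -0.6338)–(-1.165, -0.755, -0.6338)  len=1.8127
  (v0,v3,v2) [-+-] → (-1.165, -0.419754, -0.6338)–(-1.165, 0.755, -0.6338)  len=1.1748
  (v5,v1,v4) [++-] → (0.647699, -0.755, -0.6338)–(1.165, -0.755, -0.6338)  len=0.5173
  (v3,v7,v2) [++-] → (-0.647699, 0.755, -0.6338)–(-1.165, 0.755, -0.6338)  len=0.5173
  (v2,v7,v6) [-+-] → (-0.647699, 0.755, -0.6338)–(1.165, 0.755, -0.6338)  len=1.8127
  (v6,v5,v4) [-+-] → (1.165, 0.419754, -0.6338)–(1.165, -0.755, -0.6338)  len=1.1748
  (v7,v5,v6) [++-] → (1.165, 0.419754, -0.6338)–(1.165, 0.755, -0.6338)  len=0.3352

Chained into 1 loop(s):
  loop 1: 8 segments, perimeter = 7.6800
Total perimeter = 7.680


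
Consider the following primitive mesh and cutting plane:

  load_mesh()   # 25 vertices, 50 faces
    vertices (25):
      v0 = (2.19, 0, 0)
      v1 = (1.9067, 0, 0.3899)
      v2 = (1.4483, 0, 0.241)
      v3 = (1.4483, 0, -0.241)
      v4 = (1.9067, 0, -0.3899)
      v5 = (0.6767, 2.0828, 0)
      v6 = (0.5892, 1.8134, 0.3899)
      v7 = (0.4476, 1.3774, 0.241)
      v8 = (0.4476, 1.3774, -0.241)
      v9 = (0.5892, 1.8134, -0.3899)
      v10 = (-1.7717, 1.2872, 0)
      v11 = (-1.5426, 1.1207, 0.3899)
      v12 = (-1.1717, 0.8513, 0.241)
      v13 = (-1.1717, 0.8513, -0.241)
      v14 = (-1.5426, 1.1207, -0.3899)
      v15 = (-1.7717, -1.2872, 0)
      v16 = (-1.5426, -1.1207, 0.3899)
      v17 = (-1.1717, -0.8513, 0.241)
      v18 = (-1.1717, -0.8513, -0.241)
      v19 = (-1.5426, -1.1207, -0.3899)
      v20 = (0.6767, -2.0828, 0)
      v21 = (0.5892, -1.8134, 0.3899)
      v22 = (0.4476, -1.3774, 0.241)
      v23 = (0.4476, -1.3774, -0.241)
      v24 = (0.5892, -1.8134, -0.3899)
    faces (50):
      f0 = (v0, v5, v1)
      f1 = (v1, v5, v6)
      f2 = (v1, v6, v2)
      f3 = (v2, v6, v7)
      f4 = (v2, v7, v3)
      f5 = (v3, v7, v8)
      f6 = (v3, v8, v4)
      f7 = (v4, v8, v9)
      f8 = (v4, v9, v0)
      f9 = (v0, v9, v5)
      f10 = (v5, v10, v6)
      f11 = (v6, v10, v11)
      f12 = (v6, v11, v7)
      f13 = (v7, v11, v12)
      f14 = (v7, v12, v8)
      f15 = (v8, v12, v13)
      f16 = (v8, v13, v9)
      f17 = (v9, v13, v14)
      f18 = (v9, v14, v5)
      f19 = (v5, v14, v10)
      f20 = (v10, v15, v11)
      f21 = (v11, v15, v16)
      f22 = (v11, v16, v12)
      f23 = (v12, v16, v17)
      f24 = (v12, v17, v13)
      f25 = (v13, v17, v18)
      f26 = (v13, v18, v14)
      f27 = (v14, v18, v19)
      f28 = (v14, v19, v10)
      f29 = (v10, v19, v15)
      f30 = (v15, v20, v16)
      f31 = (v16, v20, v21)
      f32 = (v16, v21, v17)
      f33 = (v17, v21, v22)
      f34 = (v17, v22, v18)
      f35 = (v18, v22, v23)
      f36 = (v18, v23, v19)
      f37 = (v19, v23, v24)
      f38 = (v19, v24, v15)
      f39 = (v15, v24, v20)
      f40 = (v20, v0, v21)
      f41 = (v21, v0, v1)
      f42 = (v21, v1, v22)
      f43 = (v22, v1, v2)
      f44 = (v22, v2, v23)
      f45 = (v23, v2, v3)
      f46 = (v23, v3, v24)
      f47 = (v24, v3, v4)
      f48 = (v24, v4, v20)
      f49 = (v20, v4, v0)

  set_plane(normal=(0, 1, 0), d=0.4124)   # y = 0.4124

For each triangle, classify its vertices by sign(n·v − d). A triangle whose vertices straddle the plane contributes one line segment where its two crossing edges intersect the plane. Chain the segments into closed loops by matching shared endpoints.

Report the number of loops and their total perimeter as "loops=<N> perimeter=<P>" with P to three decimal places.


Straddling triangles (20 of 50):
  (v0,v5,v1) [-+-] → (1.89036, 0.4124, 0)–(1.66316, 0.4124, 0.312699)  len=0.3865
  (v1,v5,v6) [-++] → (1.66316, 0.4124, 0.312699)–(1.60708, 0.4124, 0.3899)  len=0.0954
  (v1,v6,v2) [-+-] → (1.60708, 0.4124, 0.3899)–(1.25293, 0.4124, 0.274863)  len=0.3724
  (v2,v6,v7) [-++] → (1.25293, 0.4124, 0.274863)–(1.14869, 0.4124, 0.241)  len=0.1096
  (v2,v7,v3) [-+-] → (1.14869, 0.4124, 0.241)–(1.14869, 0.4124, -0.0966869)  len=0.3377
  (v3,v7,v8) [-++] → (1.14869, 0.4124, -0.0966869)–(1.14869, 0.4124, -0.241)  len=0.1443
  (v3,v8,v4) [-+-] → (1.14869, 0.4124, -0.241)–(1.46984, 0.4124, -0.345319)  len=0.3377
  (v4,v8,v9) [-++] → (1.46984, 0.4124, -0.345319)–(1.60708, 0.4124, -0.3899)  len=0.1443
  (v4,v9,v0) [-+-] → (1.60708, 0.4124, -0.3899)–(1.82595, 0.4124, -0.0886703)  len=0.3723
  (v0,v9,v5) [-++] → (1.82595, 0.4124, -0.0886703)–(1.89036, 0.4124, 0)  len=0.1096
  (v10,v15,v11) [+-+] → (-1.7717, 0.4124, 0)–(-1.60999, 0.4124, 0.275208)  len=0.3192
  (v11,v15,v16) [+--] → (-1.60999, 0.4124, 0.275208)–(-1.5426, 0.4124, 0.3899)  len=0.1330
  (v11,v16,v12) [+-+] → (-1.5426, 0.4124, 0.3899)–(-1.25425, 0.4124, 0.27414)  len=0.3107
  (v12,v16,v17) [+--] → (-1.25425, 0.4124, 0.27414)–(-1.1717, 0.4124, 0.241)  len=0.0890
  (v12,v17,v13) [+-+] → (-1.1717, 0.4124, 0.241)–(-1.1717, 0.4124, -0.116749)  len=0.3577
  (v13,v17,v18) [+--] → (-1.1717, 0.4124, -0.116749)–(-1.1717, 0.4124, -0.241)  len=0.1243
  (v13,v18,v14) [+-+] → (-1.1717, 0.4124, -0.241)–(-1.40938, 0.4124, -0.336418)  len=0.2561
  (v14,v18,v19) [+--] → (-1.40938, 0.4124, -0.336418)–(-1.5426, 0.4124, -0.3899)  len=0.1436
  (v14,v19,v10) [+-+] → (-1.5426, 0.4124, -0.3899)–(-1.68847, 0.4124, -0.141652)  len=0.2879
  (v10,v19,v15) [+--] → (-1.68847, 0.4124, -0.141652)–(-1.7717, 0.4124, 0)  len=0.1643

Chained into 2 loop(s):
  loop 1: 10 segments, perimeter = 2.4098
  loop 2: 10 segments, perimeter = 2.1858
Total perimeter = 4.596

loops=2 perimeter=4.596


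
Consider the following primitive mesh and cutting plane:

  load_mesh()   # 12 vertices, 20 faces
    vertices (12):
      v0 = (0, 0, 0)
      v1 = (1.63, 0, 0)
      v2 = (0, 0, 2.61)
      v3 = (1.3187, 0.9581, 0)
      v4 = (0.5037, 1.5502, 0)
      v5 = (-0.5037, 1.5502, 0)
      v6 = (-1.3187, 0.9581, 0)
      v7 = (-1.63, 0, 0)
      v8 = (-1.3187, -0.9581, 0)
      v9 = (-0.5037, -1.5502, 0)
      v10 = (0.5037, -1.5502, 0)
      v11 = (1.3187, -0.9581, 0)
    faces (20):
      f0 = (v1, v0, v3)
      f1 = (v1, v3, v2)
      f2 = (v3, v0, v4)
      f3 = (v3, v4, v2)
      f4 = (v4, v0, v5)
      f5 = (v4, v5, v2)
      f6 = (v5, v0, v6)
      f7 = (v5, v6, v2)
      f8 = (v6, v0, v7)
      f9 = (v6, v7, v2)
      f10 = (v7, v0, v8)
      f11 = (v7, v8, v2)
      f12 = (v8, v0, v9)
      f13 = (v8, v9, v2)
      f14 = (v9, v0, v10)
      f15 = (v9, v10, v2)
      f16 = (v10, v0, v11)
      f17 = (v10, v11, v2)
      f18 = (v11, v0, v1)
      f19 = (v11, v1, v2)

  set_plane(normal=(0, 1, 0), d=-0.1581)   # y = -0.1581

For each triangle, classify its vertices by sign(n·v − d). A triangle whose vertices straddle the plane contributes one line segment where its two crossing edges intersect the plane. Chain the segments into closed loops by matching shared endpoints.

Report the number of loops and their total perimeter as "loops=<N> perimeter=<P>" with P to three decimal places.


loops=1 perimeter=8.867

Straddling triangles (10 of 20):
  (v7,v0,v8) [++-] → (-0.217604, -0.1581, 0)–(-1.57863, -0.1581, 0)  len=1.3610
  (v7,v8,v2) [+-+] → (-1.57863, -0.1581, 0)–(-0.217604, -0.1581, 2.17931)  len=2.5694
  (v8,v0,v9) [-+-] → (-0.217604, -0.1581, 0)–(-0.0513708, -0.1581, 0)  len=0.1662
  (v8,v9,v2) [--+] → (-0.0513708, -0.1581, 2.34381)–(-0.217604, -0.1581, 2.17931)  len=0.2339
  (v9,v0,v10) [-+-] → (-0.0513708, -0.1581, 0)–(0.0513708, -0.1581, 0)  len=0.1027
  (v9,v10,v2) [--+] → (0.0513708, -0.1581, 2.34381)–(-0.0513708, -0.1581, 2.34381)  len=0.1027
  (v10,v0,v11) [-+-] → (0.0513708, -0.1581, 0)–(0.217604, -0.1581, 0)  len=0.1662
  (v10,v11,v2) [--+] → (0.217604, -0.1581, 2.17931)–(0.0513708, -0.1581, 2.34381)  len=0.2339
  (v11,v0,v1) [-++] → (0.217604, -0.1581, 0)–(1.57863, -0.1581, 0)  len=1.3610
  (v11,v1,v2) [-++] → (1.57863, -0.1581, 0)–(0.217604, -0.1581, 2.17931)  len=2.5694

Chained into 1 loop(s):
  loop 1: 10 segments, perimeter = 8.8665
Total perimeter = 8.867


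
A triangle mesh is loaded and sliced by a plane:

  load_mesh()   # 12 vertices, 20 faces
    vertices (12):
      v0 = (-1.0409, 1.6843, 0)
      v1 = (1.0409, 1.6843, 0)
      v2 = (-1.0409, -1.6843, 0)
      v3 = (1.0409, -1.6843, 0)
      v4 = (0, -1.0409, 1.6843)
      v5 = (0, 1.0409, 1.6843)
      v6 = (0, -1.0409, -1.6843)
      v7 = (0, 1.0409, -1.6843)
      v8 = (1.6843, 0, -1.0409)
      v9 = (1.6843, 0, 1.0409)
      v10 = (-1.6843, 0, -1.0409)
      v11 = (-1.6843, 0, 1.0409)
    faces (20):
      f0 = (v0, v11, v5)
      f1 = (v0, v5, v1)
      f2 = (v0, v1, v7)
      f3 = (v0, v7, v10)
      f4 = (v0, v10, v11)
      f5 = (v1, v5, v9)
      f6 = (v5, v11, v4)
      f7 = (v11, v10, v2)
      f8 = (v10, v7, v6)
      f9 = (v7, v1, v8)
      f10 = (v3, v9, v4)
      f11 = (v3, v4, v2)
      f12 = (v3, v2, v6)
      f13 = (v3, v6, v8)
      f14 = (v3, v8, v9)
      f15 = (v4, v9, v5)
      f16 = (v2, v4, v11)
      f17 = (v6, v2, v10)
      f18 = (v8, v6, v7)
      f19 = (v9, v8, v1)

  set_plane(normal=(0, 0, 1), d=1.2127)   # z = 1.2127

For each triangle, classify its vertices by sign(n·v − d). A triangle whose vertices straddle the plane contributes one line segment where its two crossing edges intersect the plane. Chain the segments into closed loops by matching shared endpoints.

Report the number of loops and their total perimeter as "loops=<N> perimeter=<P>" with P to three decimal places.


loops=1 perimeter=7.613

Straddling triangles (8 of 20):
  (v0,v11,v5) [--+] → (-1.23456, 0.27794, 1.2127)–(-0.29145, 1.22105, 1.2127)  len=1.3338
  (v0,v5,v1) [-+-] → (-0.29145, 1.22105, 1.2127)–(0.29145, 1.22105, 1.2127)  len=0.5829
  (v1,v5,v9) [-+-] → (0.29145, 1.22105, 1.2127)–(1.23456, 0.27794, 1.2127)  len=1.3338
  (v5,v11,v4) [+-+] → (-1.23456, 0.27794, 1.2127)–(-1.23456, -0.27794, 1.2127)  len=0.5559
  (v3,v9,v4) [--+] → (1.23456, -0.27794, 1.2127)–(0.29145, -1.22105, 1.2127)  len=1.3338
  (v3,v4,v2) [-+-] → (0.29145, -1.22105, 1.2127)–(-0.29145, -1.22105, 1.2127)  len=0.5829
  (v4,v9,v5) [+-+] → (1.23456, -0.27794, 1.2127)–(1.23456, 0.27794, 1.2127)  len=0.5559
  (v2,v4,v11) [-+-] → (-0.29145, -1.22105, 1.2127)–(-1.23456, -0.27794, 1.2127)  len=1.3338

Chained into 1 loop(s):
  loop 1: 8 segments, perimeter = 7.6126
Total perimeter = 7.613


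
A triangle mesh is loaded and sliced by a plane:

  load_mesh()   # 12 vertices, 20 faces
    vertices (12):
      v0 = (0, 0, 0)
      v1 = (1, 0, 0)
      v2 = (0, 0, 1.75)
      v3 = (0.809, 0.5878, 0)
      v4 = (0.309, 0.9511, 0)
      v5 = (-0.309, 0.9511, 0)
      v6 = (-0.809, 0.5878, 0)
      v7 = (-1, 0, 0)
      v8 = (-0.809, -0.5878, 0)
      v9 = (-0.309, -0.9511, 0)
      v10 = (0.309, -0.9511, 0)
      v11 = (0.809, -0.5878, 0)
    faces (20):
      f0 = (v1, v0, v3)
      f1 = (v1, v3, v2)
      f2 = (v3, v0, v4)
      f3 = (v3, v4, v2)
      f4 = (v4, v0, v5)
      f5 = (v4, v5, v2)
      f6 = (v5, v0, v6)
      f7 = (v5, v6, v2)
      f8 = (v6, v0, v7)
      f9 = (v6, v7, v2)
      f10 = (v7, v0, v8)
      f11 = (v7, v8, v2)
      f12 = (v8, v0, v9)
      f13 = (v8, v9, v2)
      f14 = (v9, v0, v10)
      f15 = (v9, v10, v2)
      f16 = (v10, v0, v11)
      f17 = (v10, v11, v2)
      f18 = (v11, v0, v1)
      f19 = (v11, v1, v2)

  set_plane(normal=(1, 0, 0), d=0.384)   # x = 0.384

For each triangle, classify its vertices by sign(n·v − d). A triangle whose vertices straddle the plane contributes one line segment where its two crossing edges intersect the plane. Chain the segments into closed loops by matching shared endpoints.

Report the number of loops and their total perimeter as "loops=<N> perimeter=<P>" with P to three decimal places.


loops=1 perimeter=4.650

Straddling triangles (8 of 20):
  (v1,v0,v3) [+-+] → (0.384, 0, 0)–(0.384, 0.279005, 0)  len=0.2790
  (v1,v3,v2) [++-] → (0.384, 0.279005, 0.919345)–(0.384, 0, 1.078)  len=0.3210
  (v3,v0,v4) [+--] → (0.384, 0.279005, 0)–(0.384, 0.896605, 0)  len=0.6176
  (v3,v4,v2) [+--] → (0.384, 0.896605, 0)–(0.384, 0.279005, 0.919345)  len=1.1075
  (v10,v0,v11) [--+] → (0.384, -0.279005, 0)–(0.384, -0.896605, 0)  len=0.6176
  (v10,v11,v2) [-+-] → (0.384, -0.896605, 0)–(0.384, -0.279005, 0.919345)  len=1.1075
  (v11,v0,v1) [+-+] → (0.384, -0.279005, 0)–(0.384, 0, 0)  len=0.2790
  (v11,v1,v2) [++-] → (0.384, 0, 1.078)–(0.384, -0.279005, 0.919345)  len=0.3210

Chained into 1 loop(s):
  loop 1: 8 segments, perimeter = 4.6502
Total perimeter = 4.650


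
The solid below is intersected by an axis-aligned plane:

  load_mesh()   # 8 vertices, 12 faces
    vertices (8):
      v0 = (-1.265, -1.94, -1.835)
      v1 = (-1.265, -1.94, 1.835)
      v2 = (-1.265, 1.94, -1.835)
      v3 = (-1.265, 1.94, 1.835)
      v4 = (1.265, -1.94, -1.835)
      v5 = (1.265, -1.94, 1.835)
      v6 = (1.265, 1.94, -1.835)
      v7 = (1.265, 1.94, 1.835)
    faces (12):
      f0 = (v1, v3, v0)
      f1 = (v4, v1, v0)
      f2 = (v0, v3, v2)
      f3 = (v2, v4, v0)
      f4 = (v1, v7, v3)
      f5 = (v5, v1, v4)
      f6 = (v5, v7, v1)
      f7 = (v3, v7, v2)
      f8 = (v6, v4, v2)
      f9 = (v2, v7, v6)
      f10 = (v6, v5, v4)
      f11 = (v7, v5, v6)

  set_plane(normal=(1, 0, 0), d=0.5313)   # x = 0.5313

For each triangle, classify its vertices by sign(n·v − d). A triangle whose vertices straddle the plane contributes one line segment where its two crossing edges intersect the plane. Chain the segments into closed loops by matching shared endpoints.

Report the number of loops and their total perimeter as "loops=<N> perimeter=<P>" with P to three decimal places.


Straddling triangles (8 of 12):
  (v4,v1,v0) [+--] → (0.5313, -1.94, -0.7707)–(0.5313, -1.94, -1.835)  len=1.0643
  (v2,v4,v0) [-+-] → (0.5313, -0.8148, -1.835)–(0.5313, -1.94, -1.835)  len=1.1252
  (v1,v7,v3) [-+-] → (0.5313, 0.8148, 1.835)–(0.5313, 1.94, 1.835)  len=1.1252
  (v5,v1,v4) [+-+] → (0.5313, -1.94, 1.835)–(0.5313, -1.94, -0.7707)  len=2.6057
  (v5,v7,v1) [++-] → (0.5313, 0.8148, 1.835)–(0.5313, -1.94, 1.835)  len=2.7548
  (v3,v7,v2) [-+-] → (0.5313, 1.94, 1.835)–(0.5313, 1.94, 0.7707)  len=1.0643
  (v6,v4,v2) [++-] → (0.5313, -0.8148, -1.835)–(0.5313, 1.94, -1.835)  len=2.7548
  (v2,v7,v6) [-++] → (0.5313, 1.94, 0.7707)–(0.5313, 1.94, -1.835)  len=2.6057

Chained into 1 loop(s):
  loop 1: 8 segments, perimeter = 15.1000
Total perimeter = 15.100

loops=1 perimeter=15.100


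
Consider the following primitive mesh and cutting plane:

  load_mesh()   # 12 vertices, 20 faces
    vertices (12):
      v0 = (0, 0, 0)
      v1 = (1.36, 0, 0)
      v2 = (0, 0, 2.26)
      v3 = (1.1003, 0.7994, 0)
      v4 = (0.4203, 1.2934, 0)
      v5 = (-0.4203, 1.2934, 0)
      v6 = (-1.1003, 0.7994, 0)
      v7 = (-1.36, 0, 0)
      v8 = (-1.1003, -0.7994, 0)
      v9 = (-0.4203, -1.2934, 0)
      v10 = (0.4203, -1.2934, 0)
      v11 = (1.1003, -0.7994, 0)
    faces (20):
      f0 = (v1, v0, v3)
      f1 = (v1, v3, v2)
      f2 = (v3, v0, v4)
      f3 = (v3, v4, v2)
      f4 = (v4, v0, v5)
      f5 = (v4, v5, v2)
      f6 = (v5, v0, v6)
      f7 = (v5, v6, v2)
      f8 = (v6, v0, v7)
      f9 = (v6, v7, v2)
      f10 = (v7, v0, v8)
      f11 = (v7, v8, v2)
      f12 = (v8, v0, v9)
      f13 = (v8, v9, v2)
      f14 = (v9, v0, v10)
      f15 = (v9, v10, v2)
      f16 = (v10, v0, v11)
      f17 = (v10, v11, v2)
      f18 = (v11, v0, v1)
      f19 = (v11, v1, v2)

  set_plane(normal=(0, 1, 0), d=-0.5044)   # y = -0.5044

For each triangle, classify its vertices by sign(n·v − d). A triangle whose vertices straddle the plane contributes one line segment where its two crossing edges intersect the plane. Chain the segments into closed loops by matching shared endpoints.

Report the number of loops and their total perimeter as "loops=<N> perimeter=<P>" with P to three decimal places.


Straddling triangles (10 of 20):
  (v7,v0,v8) [++-] → (-0.69426, -0.5044, 0)–(-1.19614, -0.5044, 0)  len=0.5019
  (v7,v8,v2) [+-+] → (-1.19614, -0.5044, 0)–(-0.69426, -0.5044, 0.834001)  len=0.9734
  (v8,v0,v9) [-+-] → (-0.69426, -0.5044, 0)–(-0.163909, -0.5044, 0)  len=0.5304
  (v8,v9,v2) [--+] → (-0.163909, -0.5044, 1.37865)–(-0.69426, -0.5044, 0.834001)  len=0.7602
  (v9,v0,v10) [-+-] → (-0.163909, -0.5044, 0)–(0.163909, -0.5044, 0)  len=0.3278
  (v9,v10,v2) [--+] → (0.163909, -0.5044, 1.37865)–(-0.163909, -0.5044, 1.37865)  len=0.3278
  (v10,v0,v11) [-+-] → (0.163909, -0.5044, 0)–(0.69426, -0.5044, 0)  len=0.5304
  (v10,v11,v2) [--+] → (0.69426, -0.5044, 0.834001)–(0.163909, -0.5044, 1.37865)  len=0.7602
  (v11,v0,v1) [-++] → (0.69426, -0.5044, 0)–(1.19614, -0.5044, 0)  len=0.5019
  (v11,v1,v2) [-++] → (1.19614, -0.5044, 0)–(0.69426, -0.5044, 0.834001)  len=0.9734

Chained into 1 loop(s):
  loop 1: 10 segments, perimeter = 6.1872
Total perimeter = 6.187

loops=1 perimeter=6.187


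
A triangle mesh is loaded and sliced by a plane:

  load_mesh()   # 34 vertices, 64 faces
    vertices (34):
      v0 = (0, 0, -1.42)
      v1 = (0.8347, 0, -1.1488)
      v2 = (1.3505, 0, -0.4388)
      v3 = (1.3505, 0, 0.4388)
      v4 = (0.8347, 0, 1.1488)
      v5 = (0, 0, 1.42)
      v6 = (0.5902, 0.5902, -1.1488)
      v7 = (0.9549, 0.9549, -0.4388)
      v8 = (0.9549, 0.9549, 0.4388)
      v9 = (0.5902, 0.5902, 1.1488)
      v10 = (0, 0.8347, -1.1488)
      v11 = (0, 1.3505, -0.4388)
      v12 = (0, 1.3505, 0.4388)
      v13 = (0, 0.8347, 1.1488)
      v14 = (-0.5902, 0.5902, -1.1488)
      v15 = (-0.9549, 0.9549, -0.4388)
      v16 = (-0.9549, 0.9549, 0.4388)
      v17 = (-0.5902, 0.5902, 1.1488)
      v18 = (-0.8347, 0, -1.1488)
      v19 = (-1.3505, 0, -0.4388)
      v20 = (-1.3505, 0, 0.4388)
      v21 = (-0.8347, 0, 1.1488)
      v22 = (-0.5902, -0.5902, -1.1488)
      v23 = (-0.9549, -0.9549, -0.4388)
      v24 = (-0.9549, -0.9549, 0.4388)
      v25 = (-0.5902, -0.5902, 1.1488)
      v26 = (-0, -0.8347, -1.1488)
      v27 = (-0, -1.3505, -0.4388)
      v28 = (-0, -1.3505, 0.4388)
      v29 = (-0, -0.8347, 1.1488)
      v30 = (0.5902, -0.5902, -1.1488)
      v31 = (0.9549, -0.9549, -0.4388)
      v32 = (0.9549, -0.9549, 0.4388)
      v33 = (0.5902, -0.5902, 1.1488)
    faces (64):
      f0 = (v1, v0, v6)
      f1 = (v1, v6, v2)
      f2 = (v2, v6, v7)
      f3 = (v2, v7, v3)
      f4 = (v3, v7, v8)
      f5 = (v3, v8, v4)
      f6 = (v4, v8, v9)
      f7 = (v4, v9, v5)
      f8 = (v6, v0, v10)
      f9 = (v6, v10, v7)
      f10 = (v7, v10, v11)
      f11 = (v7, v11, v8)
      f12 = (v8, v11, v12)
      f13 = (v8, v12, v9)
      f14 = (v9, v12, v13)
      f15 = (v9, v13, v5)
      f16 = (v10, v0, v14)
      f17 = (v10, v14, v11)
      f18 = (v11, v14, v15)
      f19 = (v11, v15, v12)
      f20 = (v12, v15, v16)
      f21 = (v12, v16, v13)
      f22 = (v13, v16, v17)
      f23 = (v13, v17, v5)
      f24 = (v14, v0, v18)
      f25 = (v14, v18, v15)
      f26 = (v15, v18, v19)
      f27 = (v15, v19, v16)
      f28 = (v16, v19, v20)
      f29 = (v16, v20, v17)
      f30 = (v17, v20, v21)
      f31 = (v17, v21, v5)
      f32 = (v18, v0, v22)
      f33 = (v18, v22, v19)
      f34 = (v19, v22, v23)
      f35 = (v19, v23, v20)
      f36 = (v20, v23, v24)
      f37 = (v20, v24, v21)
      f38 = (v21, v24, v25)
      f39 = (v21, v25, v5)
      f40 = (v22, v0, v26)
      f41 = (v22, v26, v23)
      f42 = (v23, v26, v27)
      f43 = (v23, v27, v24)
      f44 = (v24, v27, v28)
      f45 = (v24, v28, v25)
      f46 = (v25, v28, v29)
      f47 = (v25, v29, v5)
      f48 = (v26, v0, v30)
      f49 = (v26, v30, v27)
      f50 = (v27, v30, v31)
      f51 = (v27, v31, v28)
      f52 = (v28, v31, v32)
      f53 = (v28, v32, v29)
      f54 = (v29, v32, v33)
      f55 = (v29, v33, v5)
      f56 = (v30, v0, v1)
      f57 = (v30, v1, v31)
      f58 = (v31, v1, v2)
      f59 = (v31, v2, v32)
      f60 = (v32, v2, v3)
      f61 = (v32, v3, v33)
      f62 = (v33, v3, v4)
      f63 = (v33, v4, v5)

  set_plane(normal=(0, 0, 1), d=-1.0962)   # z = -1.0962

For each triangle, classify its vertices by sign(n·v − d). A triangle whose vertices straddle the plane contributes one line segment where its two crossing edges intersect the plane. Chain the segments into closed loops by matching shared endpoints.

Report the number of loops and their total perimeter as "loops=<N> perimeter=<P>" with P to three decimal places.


loops=1 perimeter=5.345

Straddling triangles (16 of 64):
  (v1,v6,v2) [--+] → (0.646526, 0.546475, -1.0962)–(0.872913, 0, -1.0962)  len=0.5915
  (v2,v6,v7) [+-+] → (0.646526, 0.546475, -1.0962)–(0.617219, 0.617219, -1.0962)  len=0.0766
  (v6,v10,v7) [--+] → (0.0707433, 0.843605, -1.0962)–(0.617219, 0.617219, -1.0962)  len=0.5915
  (v7,v10,v11) [+-+] → (0.0707433, 0.843605, -1.0962)–(0, 0.872913, -1.0962)  len=0.0766
  (v10,v14,v11) [--+] → (-0.546475, 0.646526, -1.0962)–(0, 0.872913, -1.0962)  len=0.5915
  (v11,v14,v15) [+-+] → (-0.546475, 0.646526, -1.0962)–(-0.617219, 0.617219, -1.0962)  len=0.0766
  (v14,v18,v15) [--+] → (-0.843605, 0.0707433, -1.0962)–(-0.617219, 0.617219, -1.0962)  len=0.5915
  (v15,v18,v19) [+-+] → (-0.843605, 0.0707433, -1.0962)–(-0.872913, 0, -1.0962)  len=0.0766
  (v18,v22,v19) [--+] → (-0.646526, -0.546475, -1.0962)–(-0.872913, 0, -1.0962)  len=0.5915
  (v19,v22,v23) [+-+] → (-0.646526, -0.546475, -1.0962)–(-0.617219, -0.617219, -1.0962)  len=0.0766
  (v22,v26,v23) [--+] → (-0.0707433, -0.843605, -1.0962)–(-0.617219, -0.617219, -1.0962)  len=0.5915
  (v23,v26,v27) [+-+] → (-0.0707433, -0.843605, -1.0962)–(0, -0.872913, -1.0962)  len=0.0766
  (v26,v30,v27) [--+] → (0.546475, -0.646526, -1.0962)–(0, -0.872913, -1.0962)  len=0.5915
  (v27,v30,v31) [+-+] → (0.546475, -0.646526, -1.0962)–(0.617219, -0.617219, -1.0962)  len=0.0766
  (v30,v1,v31) [--+] → (0.843605, -0.0707433, -1.0962)–(0.617219, -0.617219, -1.0962)  len=0.5915
  (v31,v1,v2) [+-+] → (0.843605, -0.0707433, -1.0962)–(0.872913, 0, -1.0962)  len=0.0766

Chained into 1 loop(s):
  loop 1: 16 segments, perimeter = 5.3447
Total perimeter = 5.345


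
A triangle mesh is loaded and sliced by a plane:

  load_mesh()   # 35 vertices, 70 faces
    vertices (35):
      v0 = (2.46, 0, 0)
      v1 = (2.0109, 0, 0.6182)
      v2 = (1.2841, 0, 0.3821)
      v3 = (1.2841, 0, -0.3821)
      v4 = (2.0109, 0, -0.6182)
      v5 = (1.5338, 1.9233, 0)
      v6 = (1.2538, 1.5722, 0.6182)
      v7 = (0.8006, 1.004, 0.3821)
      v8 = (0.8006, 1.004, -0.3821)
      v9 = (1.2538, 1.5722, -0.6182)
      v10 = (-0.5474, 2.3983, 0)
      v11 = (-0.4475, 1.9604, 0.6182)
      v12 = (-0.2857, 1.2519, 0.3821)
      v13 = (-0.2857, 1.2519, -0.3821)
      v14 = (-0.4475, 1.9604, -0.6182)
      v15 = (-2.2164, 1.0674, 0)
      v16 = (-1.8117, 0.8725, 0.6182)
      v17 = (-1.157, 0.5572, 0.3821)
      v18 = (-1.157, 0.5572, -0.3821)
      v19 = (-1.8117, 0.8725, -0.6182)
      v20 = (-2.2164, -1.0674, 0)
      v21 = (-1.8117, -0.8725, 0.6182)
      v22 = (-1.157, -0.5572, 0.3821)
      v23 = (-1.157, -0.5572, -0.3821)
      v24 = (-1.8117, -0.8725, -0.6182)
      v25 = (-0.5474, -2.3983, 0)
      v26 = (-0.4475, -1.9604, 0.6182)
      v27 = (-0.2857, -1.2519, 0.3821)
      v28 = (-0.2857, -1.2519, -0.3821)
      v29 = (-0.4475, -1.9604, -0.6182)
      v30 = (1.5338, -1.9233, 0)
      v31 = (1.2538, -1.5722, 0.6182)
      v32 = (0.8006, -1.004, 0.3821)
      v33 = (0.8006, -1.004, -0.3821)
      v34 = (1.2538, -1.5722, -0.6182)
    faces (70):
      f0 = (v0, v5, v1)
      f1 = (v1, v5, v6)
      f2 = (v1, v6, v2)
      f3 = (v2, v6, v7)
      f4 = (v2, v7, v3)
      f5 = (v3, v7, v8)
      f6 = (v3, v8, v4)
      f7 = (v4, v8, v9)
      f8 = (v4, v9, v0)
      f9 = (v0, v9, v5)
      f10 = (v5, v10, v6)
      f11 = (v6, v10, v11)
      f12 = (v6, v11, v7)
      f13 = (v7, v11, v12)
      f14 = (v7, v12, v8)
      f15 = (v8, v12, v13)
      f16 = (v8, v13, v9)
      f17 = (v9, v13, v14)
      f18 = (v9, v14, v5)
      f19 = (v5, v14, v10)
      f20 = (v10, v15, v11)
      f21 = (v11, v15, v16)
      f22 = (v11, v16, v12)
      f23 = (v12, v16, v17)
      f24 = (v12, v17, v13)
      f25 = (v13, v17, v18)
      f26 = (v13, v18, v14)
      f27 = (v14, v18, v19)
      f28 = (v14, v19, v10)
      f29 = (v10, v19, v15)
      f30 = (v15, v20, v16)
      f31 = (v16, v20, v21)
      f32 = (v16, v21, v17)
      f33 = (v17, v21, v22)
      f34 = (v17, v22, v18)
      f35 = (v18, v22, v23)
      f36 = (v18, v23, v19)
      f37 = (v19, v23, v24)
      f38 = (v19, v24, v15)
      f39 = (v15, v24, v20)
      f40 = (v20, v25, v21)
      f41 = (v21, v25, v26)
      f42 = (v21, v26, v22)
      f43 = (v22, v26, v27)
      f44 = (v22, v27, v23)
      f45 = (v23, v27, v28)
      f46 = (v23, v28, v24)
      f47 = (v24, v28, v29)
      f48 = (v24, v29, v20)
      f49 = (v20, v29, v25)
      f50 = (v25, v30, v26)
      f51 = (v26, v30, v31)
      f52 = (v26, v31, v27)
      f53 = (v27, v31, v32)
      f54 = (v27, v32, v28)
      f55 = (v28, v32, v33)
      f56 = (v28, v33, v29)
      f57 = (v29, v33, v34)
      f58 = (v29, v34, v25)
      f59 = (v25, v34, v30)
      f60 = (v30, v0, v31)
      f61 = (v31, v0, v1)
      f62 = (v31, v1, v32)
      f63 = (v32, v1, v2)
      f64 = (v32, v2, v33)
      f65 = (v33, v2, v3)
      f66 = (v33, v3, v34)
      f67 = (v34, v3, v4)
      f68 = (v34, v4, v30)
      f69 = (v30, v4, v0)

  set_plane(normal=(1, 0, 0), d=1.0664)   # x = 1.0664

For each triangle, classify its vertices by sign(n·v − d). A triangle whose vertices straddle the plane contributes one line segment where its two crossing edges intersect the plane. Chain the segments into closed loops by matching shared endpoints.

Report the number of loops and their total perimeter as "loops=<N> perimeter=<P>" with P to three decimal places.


loops=2 perimeter=9.268

Straddling triangles (24 of 70):
  (v2,v6,v7) [++-] → (1.0664, 1.33725, 0.520572)–(1.0664, 0.45206, 0.3821)  len=0.8960
  (v2,v7,v3) [+-+] → (1.0664, 0.45206, 0.3821)–(1.0664, 0.45206, -0.0380124)  len=0.4201
  (v3,v7,v8) [+--] → (1.0664, 0.45206, -0.0380124)–(1.0664, 0.45206, -0.3821)  len=0.3441
  (v3,v8,v4) [+-+] → (1.0664, 0.45206, -0.3821)–(1.0664, 0.783507, -0.433951)  len=0.3355
  (v4,v8,v9) [+-+] → (1.0664, 0.783507, -0.433951)–(1.0664, 1.33725, -0.520572)  len=0.5605
  (v5,v10,v6) [+-+] → (1.0664, 2.02998, 0)–(1.0664, 1.65815, 0.553881)  len=0.6671
  (v6,v10,v11) [+--] → (1.0664, 1.65815, 0.553881)–(1.0664, 1.61496, 0.6182)  len=0.0775
  (v6,v11,v7) [+--] → (1.0664, 1.61496, 0.6182)–(1.0664, 1.33725, 0.520572)  len=0.2944
  (v8,v13,v9) [--+] → (1.0664, 1.53321, -0.58946)–(1.0664, 1.33725, -0.520572)  len=0.2077
  (v9,v13,v14) [+--] → (1.0664, 1.53321, -0.58946)–(1.0664, 1.61496, -0.6182)  len=0.0867
  (v9,v14,v5) [+-+] → (1.0664, 1.61496, -0.6182)–(1.0664, 1.93205, -0.145837)  len=0.5689
  (v5,v14,v10) [+--] → (1.0664, 1.93205, -0.145837)–(1.0664, 2.02998, 0)  len=0.1757
  (v25,v30,v26) [-+-] → (1.0664, -2.02998, 0)–(1.0664, -1.93205, 0.145837)  len=0.1757
  (v26,v30,v31) [-++] → (1.0664, -1.93205, 0.145837)–(1.0664, -1.61496, 0.6182)  len=0.5689
  (v26,v31,v27) [-+-] → (1.0664, -1.61496, 0.6182)–(1.0664, -1.53321, 0.58946)  len=0.0867
  (v27,v31,v32) [-+-] → (1.0664, -1.53321, 0.58946)–(1.0664, -1.33725, 0.520572)  len=0.2077
  (v29,v33,v34) [--+] → (1.0664, -1.33725, -0.520572)–(1.0664, -1.61496, -0.6182)  len=0.2944
  (v29,v34,v25) [-+-] → (1.0664, -1.61496, -0.6182)–(1.0664, -1.65815, -0.553881)  len=0.0775
  (v25,v34,v30) [-++] → (1.0664, -1.65815, -0.553881)–(1.0664, -2.02998, 0)  len=0.6671
  (v31,v1,v32) [++-] → (1.0664, -0.783507, 0.433951)–(1.0664, -1.33725, 0.520572)  len=0.5605
  (v32,v1,v2) [-++] → (1.0664, -0.783507, 0.433951)–(1.0664, -0.45206, 0.3821)  len=0.3355
  (v32,v2,v33) [-+-] → (1.0664, -0.45206, 0.3821)–(1.0664, -0.45206, 0.0380124)  len=0.3441
  (v33,v2,v3) [-++] → (1.0664, -0.45206, 0.0380124)–(1.0664, -0.45206, -0.3821)  len=0.4201
  (v33,v3,v34) [-++] → (1.0664, -0.45206, -0.3821)–(1.0664, -1.33725, -0.520572)  len=0.8960

Chained into 2 loop(s):
  loop 1: 12 segments, perimeter = 4.6340
  loop 2: 12 segments, perimeter = 4.6340
Total perimeter = 9.268


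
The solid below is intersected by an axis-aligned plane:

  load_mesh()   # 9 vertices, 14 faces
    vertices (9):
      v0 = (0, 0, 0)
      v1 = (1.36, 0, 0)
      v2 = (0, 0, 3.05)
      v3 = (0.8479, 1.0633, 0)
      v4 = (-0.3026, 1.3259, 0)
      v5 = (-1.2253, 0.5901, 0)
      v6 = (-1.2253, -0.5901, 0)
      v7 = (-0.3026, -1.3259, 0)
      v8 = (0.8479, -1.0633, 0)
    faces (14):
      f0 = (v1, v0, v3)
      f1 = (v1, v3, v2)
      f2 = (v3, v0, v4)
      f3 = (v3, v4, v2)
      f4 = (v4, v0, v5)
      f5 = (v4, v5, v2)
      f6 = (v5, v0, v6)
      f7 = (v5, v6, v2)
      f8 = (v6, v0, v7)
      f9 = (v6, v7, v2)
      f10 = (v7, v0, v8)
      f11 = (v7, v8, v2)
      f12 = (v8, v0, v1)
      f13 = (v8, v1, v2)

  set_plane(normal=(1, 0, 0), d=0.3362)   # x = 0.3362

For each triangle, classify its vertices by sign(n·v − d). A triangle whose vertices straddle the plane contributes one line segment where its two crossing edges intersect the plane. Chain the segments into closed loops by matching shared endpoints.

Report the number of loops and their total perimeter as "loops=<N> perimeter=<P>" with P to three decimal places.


loops=1 perimeter=7.583

Straddling triangles (8 of 14):
  (v1,v0,v3) [+-+] → (0.3362, 0, 0)–(0.3362, 0.421608, 0)  len=0.4216
  (v1,v3,v2) [++-] → (0.3362, 0.421608, 1.84065)–(0.3362, 0, 2.29602)  len=0.6206
  (v3,v0,v4) [+--] → (0.3362, 0.421608, 0)–(0.3362, 1.18009, 0)  len=0.7585
  (v3,v4,v2) [+--] → (0.3362, 1.18009, 0)–(0.3362, 0.421608, 1.84065)  len=1.9908
  (v7,v0,v8) [--+] → (0.3362, -0.421608, 0)–(0.3362, -1.18009, 0)  len=0.7585
  (v7,v8,v2) [-+-] → (0.3362, -1.18009, 0)–(0.3362, -0.421608, 1.84065)  len=1.9908
  (v8,v0,v1) [+-+] → (0.3362, -0.421608, 0)–(0.3362, 0, 0)  len=0.4216
  (v8,v1,v2) [++-] → (0.3362, 0, 2.29602)–(0.3362, -0.421608, 1.84065)  len=0.6206

Chained into 1 loop(s):
  loop 1: 8 segments, perimeter = 7.5829
Total perimeter = 7.583


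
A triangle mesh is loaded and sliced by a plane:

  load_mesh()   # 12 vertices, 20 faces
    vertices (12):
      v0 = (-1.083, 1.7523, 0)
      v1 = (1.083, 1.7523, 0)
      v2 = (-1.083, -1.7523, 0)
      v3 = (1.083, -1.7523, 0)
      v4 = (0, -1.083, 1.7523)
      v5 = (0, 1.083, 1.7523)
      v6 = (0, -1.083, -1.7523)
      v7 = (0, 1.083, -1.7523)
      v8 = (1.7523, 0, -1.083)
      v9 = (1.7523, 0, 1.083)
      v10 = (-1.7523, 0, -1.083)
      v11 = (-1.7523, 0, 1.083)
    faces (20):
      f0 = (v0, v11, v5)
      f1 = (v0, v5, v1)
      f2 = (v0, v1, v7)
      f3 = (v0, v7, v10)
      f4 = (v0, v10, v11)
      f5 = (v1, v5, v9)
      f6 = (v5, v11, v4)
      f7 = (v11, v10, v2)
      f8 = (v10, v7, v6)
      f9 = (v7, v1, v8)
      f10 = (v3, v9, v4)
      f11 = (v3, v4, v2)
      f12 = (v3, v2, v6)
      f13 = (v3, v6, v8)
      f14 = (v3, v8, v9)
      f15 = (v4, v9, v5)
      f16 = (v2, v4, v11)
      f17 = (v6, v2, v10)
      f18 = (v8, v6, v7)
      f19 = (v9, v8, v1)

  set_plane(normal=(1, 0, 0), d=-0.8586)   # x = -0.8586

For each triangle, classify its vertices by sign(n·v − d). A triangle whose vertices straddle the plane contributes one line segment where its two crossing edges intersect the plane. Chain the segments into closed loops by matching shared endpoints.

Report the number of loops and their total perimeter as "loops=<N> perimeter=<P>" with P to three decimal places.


Straddling triangles (10 of 20):
  (v0,v11,v5) [--+] → (-0.8586, 0.552347, 1.42435)–(-0.8586, 1.61362, 0.36308)  len=1.5009
  (v0,v5,v1) [-++] → (-0.8586, 1.61362, 0.36308)–(-0.8586, 1.7523, 0)  len=0.3887
  (v0,v1,v7) [-++] → (-0.8586, 1.7523, 0)–(-0.8586, 1.61362, -0.36308)  len=0.3887
  (v0,v7,v10) [-+-] → (-0.8586, 1.61362, -0.36308)–(-0.8586, 0.552347, -1.42435)  len=1.5009
  (v5,v11,v4) [+-+] → (-0.8586, 0.552347, 1.42435)–(-0.8586, -0.552347, 1.42435)  len=1.1047
  (v10,v7,v6) [-++] → (-0.8586, 0.552347, -1.42435)–(-0.8586, -0.552347, -1.42435)  len=1.1047
  (v3,v4,v2) [++-] → (-0.8586, -1.61362, 0.36308)–(-0.8586, -1.7523, 0)  len=0.3887
  (v3,v2,v6) [+-+] → (-0.8586, -1.7523, 0)–(-0.8586, -1.61362, -0.36308)  len=0.3887
  (v2,v4,v11) [-+-] → (-0.8586, -1.61362, 0.36308)–(-0.8586, -0.552347, 1.42435)  len=1.5009
  (v6,v2,v10) [+--] → (-0.8586, -1.61362, -0.36308)–(-0.8586, -0.552347, -1.42435)  len=1.5009

Chained into 1 loop(s):
  loop 1: 10 segments, perimeter = 9.7675
Total perimeter = 9.768

loops=1 perimeter=9.768


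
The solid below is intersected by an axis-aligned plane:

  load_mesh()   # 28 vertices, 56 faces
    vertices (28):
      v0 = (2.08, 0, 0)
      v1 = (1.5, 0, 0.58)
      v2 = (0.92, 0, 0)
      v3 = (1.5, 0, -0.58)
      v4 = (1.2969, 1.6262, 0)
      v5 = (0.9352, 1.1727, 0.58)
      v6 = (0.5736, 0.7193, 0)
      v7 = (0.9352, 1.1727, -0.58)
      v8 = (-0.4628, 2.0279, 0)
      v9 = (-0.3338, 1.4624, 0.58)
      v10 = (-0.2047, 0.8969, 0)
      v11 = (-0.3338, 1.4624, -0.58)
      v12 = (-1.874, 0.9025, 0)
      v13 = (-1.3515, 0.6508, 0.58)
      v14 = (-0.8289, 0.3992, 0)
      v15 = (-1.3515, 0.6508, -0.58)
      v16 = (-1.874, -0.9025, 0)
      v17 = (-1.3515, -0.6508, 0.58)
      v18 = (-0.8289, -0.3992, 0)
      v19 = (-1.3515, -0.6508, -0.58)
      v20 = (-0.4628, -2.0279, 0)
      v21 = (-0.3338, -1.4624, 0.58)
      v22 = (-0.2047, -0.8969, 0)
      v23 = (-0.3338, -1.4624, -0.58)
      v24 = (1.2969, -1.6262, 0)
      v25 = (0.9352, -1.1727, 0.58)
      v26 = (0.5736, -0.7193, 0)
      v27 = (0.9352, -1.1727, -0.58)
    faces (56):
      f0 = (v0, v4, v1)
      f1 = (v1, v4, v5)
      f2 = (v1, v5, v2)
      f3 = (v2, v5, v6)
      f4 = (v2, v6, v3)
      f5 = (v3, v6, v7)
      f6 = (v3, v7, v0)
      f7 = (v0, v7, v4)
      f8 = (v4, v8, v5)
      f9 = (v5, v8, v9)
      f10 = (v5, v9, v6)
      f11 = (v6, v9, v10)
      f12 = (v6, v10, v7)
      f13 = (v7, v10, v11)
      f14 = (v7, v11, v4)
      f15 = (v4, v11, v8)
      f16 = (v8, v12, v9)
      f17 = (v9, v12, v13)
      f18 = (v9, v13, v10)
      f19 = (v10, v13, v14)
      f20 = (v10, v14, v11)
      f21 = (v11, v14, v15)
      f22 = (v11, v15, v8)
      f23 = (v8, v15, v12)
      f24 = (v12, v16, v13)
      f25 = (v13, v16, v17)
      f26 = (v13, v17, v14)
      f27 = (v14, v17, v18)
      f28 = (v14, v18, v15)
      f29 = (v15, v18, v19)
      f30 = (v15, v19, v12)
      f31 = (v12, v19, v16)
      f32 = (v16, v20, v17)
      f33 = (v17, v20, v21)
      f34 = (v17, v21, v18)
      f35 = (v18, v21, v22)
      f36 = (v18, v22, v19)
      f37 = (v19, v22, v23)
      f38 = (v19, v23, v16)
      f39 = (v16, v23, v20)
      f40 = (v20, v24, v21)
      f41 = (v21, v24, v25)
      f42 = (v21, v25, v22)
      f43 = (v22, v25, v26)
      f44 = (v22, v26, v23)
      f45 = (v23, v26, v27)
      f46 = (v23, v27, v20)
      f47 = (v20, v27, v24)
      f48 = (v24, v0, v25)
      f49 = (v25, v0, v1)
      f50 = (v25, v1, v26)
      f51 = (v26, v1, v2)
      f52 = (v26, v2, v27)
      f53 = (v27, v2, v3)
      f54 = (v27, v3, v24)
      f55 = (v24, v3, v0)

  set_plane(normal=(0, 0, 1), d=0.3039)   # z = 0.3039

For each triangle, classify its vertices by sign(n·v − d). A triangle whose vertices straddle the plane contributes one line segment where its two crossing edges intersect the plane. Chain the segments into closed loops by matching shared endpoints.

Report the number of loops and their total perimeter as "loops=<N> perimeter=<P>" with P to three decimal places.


loops=2 perimeter=18.223

Straddling triangles (28 of 56):
  (v0,v4,v1) [--+] → (1.40332, 0.774127, 0.3039)–(1.7761, 0, 0.3039)  len=0.8592
  (v1,v4,v5) [+-+] → (1.40332, 0.774127, 0.3039)–(1.10738, 1.38858, 0.3039)  len=0.6820
  (v1,v5,v2) [++-] → (0.927964, 0.614454, 0.3039)–(1.2239, 0, 0.3039)  len=0.6820
  (v2,v5,v6) [-+-] → (0.927964, 0.614454, 0.3039)–(0.763066, 0.956866, 0.3039)  len=0.3800
  (v4,v8,v5) [--+] → (0.269704, 1.5798, 0.3039)–(1.10738, 1.38858, 0.3039)  len=0.8592
  (v5,v8,v9) [+-+] → (0.269704, 1.5798, 0.3039)–(-0.395208, 1.7316, 0.3039)  len=0.6820
  (v5,v9,v6) [++-] → (0.0981537, 1.10866, 0.3039)–(0.763066, 0.956866, 0.3039)  len=0.6820
  (v6,v9,v10) [-+-] → (0.0981537, 1.10866, 0.3039)–(-0.272344, 1.1932, 0.3039)  len=0.3800
  (v8,v12,v9) [--+] → (-1.06699, 1.19587, 0.3039)–(-0.395208, 1.7316, 0.3039)  len=0.8592
  (v9,v12,v13) [+-+] → (-1.06699, 1.19587, 0.3039)–(-1.60023, 0.770618, 0.3039)  len=0.6820
  (v9,v13,v10) [++-] → (-0.805584, 0.767952, 0.3039)–(-0.272344, 1.1932, 0.3039)  len=0.6820
  (v10,v13,v14) [-+-] → (-0.805584, 0.767952, 0.3039)–(-1.10272, 0.53103, 0.3039)  len=0.3800
  (v12,v16,v13) [--+] → (-1.60023, -0.0886244, 0.3039)–(-1.60023, 0.770618, 0.3039)  len=0.8592
  (v13,v16,v17) [+-+] → (-1.60023, -0.0886244, 0.3039)–(-1.60023, -0.770618, 0.3039)  len=0.6820
  (v13,v17,v14) [++-] → (-1.10272, -0.150964, 0.3039)–(-1.10272, 0.53103, 0.3039)  len=0.6820
  (v14,v17,v18) [-+-] → (-1.10272, -0.150964, 0.3039)–(-1.10272, -0.53103, 0.3039)  len=0.3801
  (v16,v20,v17) [--+] → (-0.928448, -1.30635, 0.3039)–(-1.60023, -0.770618, 0.3039)  len=0.8592
  (v17,v20,v21) [+-+] → (-0.928448, -1.30635, 0.3039)–(-0.395208, -1.7316, 0.3039)  len=0.6820
  (v17,v21,v18) [++-] → (-0.569485, -0.95628, 0.3039)–(-1.10272, -0.53103, 0.3039)  len=0.6820
  (v18,v21,v22) [-+-] → (-0.569485, -0.95628, 0.3039)–(-0.272344, -1.1932, 0.3039)  len=0.3800
  (v20,v24,v21) [--+] → (0.442469, -1.54037, 0.3039)–(-0.395208, -1.7316, 0.3039)  len=0.8592
  (v21,v24,v25) [+-+] → (0.442469, -1.54037, 0.3039)–(1.10738, -1.38858, 0.3039)  len=0.6820
  (v21,v25,v22) [++-] → (0.392568, -1.04141, 0.3039)–(-0.272344, -1.1932, 0.3039)  len=0.6820
  (v22,v25,v26) [-+-] → (0.392568, -1.04141, 0.3039)–(0.763066, -0.956866, 0.3039)  len=0.3800
  (v24,v0,v25) [--+] → (1.48016, -0.614454, 0.3039)–(1.10738, -1.38858, 0.3039)  len=0.8592
  (v25,v0,v1) [+-+] → (1.48016, -0.614454, 0.3039)–(1.7761, 0, 0.3039)  len=0.6820
  (v25,v1,v26) [++-] → (1.059, -0.342412, 0.3039)–(0.763066, -0.956866, 0.3039)  len=0.6820
  (v26,v1,v2) [-+-] → (1.059, -0.342412, 0.3039)–(1.2239, 0, 0.3039)  len=0.3800

Chained into 2 loop(s):
  loop 1: 14 segments, perimeter = 10.7887
  loop 2: 14 segments, perimeter = 7.4344
Total perimeter = 18.223
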